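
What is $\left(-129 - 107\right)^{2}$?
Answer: $55696$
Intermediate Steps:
$\left(-129 - 107\right)^{2} = \left(-236\right)^{2} = 55696$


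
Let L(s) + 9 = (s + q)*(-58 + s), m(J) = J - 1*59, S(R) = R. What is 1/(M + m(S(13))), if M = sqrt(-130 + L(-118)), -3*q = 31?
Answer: 138/60995 + sqrt(202029)/60995 ≈ 0.0096315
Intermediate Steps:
q = -31/3 (q = -1/3*31 = -31/3 ≈ -10.333)
m(J) = -59 + J (m(J) = J - 59 = -59 + J)
L(s) = -9 + (-58 + s)*(-31/3 + s) (L(s) = -9 + (s - 31/3)*(-58 + s) = -9 + (-31/3 + s)*(-58 + s) = -9 + (-58 + s)*(-31/3 + s))
M = sqrt(202029)/3 (M = sqrt(-130 + (1771/3 + (-118)**2 - 205/3*(-118))) = sqrt(-130 + (1771/3 + 13924 + 24190/3)) = sqrt(-130 + 67733/3) = sqrt(67343/3) = sqrt(202029)/3 ≈ 149.83)
1/(M + m(S(13))) = 1/(sqrt(202029)/3 + (-59 + 13)) = 1/(sqrt(202029)/3 - 46) = 1/(-46 + sqrt(202029)/3)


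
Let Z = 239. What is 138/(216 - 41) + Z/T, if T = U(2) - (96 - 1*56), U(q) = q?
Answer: -36581/6650 ≈ -5.5009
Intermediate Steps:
T = -38 (T = 2 - (96 - 1*56) = 2 - (96 - 56) = 2 - 1*40 = 2 - 40 = -38)
138/(216 - 41) + Z/T = 138/(216 - 41) + 239/(-38) = 138/175 + 239*(-1/38) = 138*(1/175) - 239/38 = 138/175 - 239/38 = -36581/6650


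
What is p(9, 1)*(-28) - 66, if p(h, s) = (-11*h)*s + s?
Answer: 2678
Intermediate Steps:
p(h, s) = s - 11*h*s (p(h, s) = -11*h*s + s = s - 11*h*s)
p(9, 1)*(-28) - 66 = (1*(1 - 11*9))*(-28) - 66 = (1*(1 - 99))*(-28) - 66 = (1*(-98))*(-28) - 66 = -98*(-28) - 66 = 2744 - 66 = 2678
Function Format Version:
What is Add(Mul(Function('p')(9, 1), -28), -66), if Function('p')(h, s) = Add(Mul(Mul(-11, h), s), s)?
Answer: 2678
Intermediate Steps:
Function('p')(h, s) = Add(s, Mul(-11, h, s)) (Function('p')(h, s) = Add(Mul(-11, h, s), s) = Add(s, Mul(-11, h, s)))
Add(Mul(Function('p')(9, 1), -28), -66) = Add(Mul(Mul(1, Add(1, Mul(-11, 9))), -28), -66) = Add(Mul(Mul(1, Add(1, -99)), -28), -66) = Add(Mul(Mul(1, -98), -28), -66) = Add(Mul(-98, -28), -66) = Add(2744, -66) = 2678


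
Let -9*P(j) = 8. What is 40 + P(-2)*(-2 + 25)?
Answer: 176/9 ≈ 19.556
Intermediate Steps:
P(j) = -8/9 (P(j) = -⅑*8 = -8/9)
40 + P(-2)*(-2 + 25) = 40 - 8*(-2 + 25)/9 = 40 - 8/9*23 = 40 - 184/9 = 176/9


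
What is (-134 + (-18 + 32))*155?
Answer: -18600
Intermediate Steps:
(-134 + (-18 + 32))*155 = (-134 + 14)*155 = -120*155 = -18600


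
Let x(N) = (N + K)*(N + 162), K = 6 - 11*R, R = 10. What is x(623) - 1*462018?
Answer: -54603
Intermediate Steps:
K = -104 (K = 6 - 11*10 = 6 - 110 = -104)
x(N) = (-104 + N)*(162 + N) (x(N) = (N - 104)*(N + 162) = (-104 + N)*(162 + N))
x(623) - 1*462018 = (-16848 + 623**2 + 58*623) - 1*462018 = (-16848 + 388129 + 36134) - 462018 = 407415 - 462018 = -54603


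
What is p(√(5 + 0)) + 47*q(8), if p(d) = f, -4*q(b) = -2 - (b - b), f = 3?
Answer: 53/2 ≈ 26.500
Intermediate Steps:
q(b) = ½ (q(b) = -(-2 - (b - b))/4 = -(-2 - 1*0)/4 = -(-2 + 0)/4 = -¼*(-2) = ½)
p(d) = 3
p(√(5 + 0)) + 47*q(8) = 3 + 47*(½) = 3 + 47/2 = 53/2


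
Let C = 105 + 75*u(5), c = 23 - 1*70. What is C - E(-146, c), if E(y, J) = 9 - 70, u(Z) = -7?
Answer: -359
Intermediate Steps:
c = -47 (c = 23 - 70 = -47)
C = -420 (C = 105 + 75*(-7) = 105 - 525 = -420)
E(y, J) = -61
C - E(-146, c) = -420 - 1*(-61) = -420 + 61 = -359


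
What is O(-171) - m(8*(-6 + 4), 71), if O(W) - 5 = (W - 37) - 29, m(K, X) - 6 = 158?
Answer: -396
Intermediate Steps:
m(K, X) = 164 (m(K, X) = 6 + 158 = 164)
O(W) = -61 + W (O(W) = 5 + ((W - 37) - 29) = 5 + ((-37 + W) - 29) = 5 + (-66 + W) = -61 + W)
O(-171) - m(8*(-6 + 4), 71) = (-61 - 171) - 1*164 = -232 - 164 = -396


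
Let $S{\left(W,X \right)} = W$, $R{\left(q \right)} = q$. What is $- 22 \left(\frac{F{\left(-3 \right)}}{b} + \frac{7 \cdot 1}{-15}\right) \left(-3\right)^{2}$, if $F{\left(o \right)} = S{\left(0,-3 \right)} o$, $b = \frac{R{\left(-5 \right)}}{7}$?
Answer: $\frac{462}{5} \approx 92.4$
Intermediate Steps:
$b = - \frac{5}{7} \approx -0.71429$
$F{\left(o \right)} = 0$ ($F{\left(o \right)} = 0 o = 0$)
$- 22 \left(\frac{F{\left(-3 \right)}}{b} + \frac{7 \cdot 1}{-15}\right) \left(-3\right)^{2} = - 22 \left(\frac{0}{- \frac{5}{7}} + \frac{7 \cdot 1}{-15}\right) \left(-3\right)^{2} = - 22 \left(0 \left(- \frac{7}{5}\right) + 7 \left(- \frac{1}{15}\right)\right) 9 = - 22 \left(0 - \frac{7}{15}\right) 9 = \left(-22\right) \left(- \frac{7}{15}\right) 9 = \frac{154}{15} \cdot 9 = \frac{462}{5}$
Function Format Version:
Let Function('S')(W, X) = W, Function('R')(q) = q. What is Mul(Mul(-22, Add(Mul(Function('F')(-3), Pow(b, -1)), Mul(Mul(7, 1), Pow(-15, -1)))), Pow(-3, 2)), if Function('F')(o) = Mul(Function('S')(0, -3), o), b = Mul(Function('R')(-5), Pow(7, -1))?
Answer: Rational(462, 5) ≈ 92.400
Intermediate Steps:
b = Rational(-5, 7) (b = Mul(-5, Pow(7, -1)) = Mul(-5, Rational(1, 7)) = Rational(-5, 7) ≈ -0.71429)
Function('F')(o) = 0 (Function('F')(o) = Mul(0, o) = 0)
Mul(Mul(-22, Add(Mul(Function('F')(-3), Pow(b, -1)), Mul(Mul(7, 1), Pow(-15, -1)))), Pow(-3, 2)) = Mul(Mul(-22, Add(Mul(0, Pow(Rational(-5, 7), -1)), Mul(Mul(7, 1), Pow(-15, -1)))), Pow(-3, 2)) = Mul(Mul(-22, Add(Mul(0, Rational(-7, 5)), Mul(7, Rational(-1, 15)))), 9) = Mul(Mul(-22, Add(0, Rational(-7, 15))), 9) = Mul(Mul(-22, Rational(-7, 15)), 9) = Mul(Rational(154, 15), 9) = Rational(462, 5)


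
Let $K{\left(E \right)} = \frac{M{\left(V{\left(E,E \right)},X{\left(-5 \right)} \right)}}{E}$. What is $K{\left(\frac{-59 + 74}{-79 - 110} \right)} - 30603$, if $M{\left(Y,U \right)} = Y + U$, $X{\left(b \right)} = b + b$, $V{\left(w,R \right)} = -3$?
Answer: $- \frac{152196}{5} \approx -30439.0$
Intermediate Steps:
$X{\left(b \right)} = 2 b$
$M{\left(Y,U \right)} = U + Y$
$K{\left(E \right)} = - \frac{13}{E}$ ($K{\left(E \right)} = \frac{2 \left(-5\right) - 3}{E} = \frac{-10 - 3}{E} = - \frac{13}{E}$)
$K{\left(\frac{-59 + 74}{-79 - 110} \right)} - 30603 = - \frac{13}{\left(-59 + 74\right) \frac{1}{-79 - 110}} - 30603 = - \frac{13}{15 \frac{1}{-189}} - 30603 = - \frac{13}{15 \left(- \frac{1}{189}\right)} - 30603 = - \frac{13}{- \frac{5}{63}} - 30603 = \left(-13\right) \left(- \frac{63}{5}\right) - 30603 = \frac{819}{5} - 30603 = - \frac{152196}{5}$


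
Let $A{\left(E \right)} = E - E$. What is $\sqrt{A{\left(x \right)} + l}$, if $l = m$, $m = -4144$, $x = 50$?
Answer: $4 i \sqrt{259} \approx 64.374 i$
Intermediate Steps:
$l = -4144$
$A{\left(E \right)} = 0$
$\sqrt{A{\left(x \right)} + l} = \sqrt{0 - 4144} = \sqrt{-4144} = 4 i \sqrt{259}$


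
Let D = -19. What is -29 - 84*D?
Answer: 1567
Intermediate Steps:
-29 - 84*D = -29 - 84*(-19) = -29 + 1596 = 1567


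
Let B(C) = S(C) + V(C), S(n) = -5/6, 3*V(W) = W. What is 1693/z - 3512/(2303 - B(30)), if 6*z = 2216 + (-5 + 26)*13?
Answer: 87356346/34256107 ≈ 2.5501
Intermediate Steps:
V(W) = W/3
S(n) = -⅚ (S(n) = -5*⅙ = -⅚)
B(C) = -⅚ + C/3
z = 2489/6 (z = (2216 + (-5 + 26)*13)/6 = (2216 + 21*13)/6 = (2216 + 273)/6 = (⅙)*2489 = 2489/6 ≈ 414.83)
1693/z - 3512/(2303 - B(30)) = 1693/(2489/6) - 3512/(2303 - (-⅚ + (⅓)*30)) = 1693*(6/2489) - 3512/(2303 - (-⅚ + 10)) = 10158/2489 - 3512/(2303 - 1*55/6) = 10158/2489 - 3512/(2303 - 55/6) = 10158/2489 - 3512/13763/6 = 10158/2489 - 3512*6/13763 = 10158/2489 - 21072/13763 = 87356346/34256107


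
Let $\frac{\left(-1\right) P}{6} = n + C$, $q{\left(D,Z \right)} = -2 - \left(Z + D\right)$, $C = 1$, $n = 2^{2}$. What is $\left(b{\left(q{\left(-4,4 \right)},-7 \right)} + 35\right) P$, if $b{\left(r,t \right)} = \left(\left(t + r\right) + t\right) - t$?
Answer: $-780$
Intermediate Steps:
$n = 4$
$q{\left(D,Z \right)} = -2 - D - Z$ ($q{\left(D,Z \right)} = -2 - \left(D + Z\right) = -2 - D - Z$)
$b{\left(r,t \right)} = r + t$ ($b{\left(r,t \right)} = \left(\left(r + t\right) + t\right) - t = \left(r + 2 t\right) - t = r + t$)
$P = -30$ ($P = - 6 \left(4 + 1\right) = \left(-6\right) 5 = -30$)
$\left(b{\left(q{\left(-4,4 \right)},-7 \right)} + 35\right) P = \left(\left(\left(-2 - -4 - 4\right) - 7\right) + 35\right) \left(-30\right) = \left(\left(\left(-2 + 4 - 4\right) - 7\right) + 35\right) \left(-30\right) = \left(\left(-2 - 7\right) + 35\right) \left(-30\right) = \left(-9 + 35\right) \left(-30\right) = 26 \left(-30\right) = -780$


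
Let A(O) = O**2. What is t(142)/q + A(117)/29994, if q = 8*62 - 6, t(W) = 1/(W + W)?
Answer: 317498539/695660840 ≈ 0.45640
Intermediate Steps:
t(W) = 1/(2*W)
q = 490 (q = 496 - 6 = 490)
t(142)/q + A(117)/29994 = ((1/2)/142)/490 + 117**2/29994 = ((1/2)*(1/142))*(1/490) + 13689*(1/29994) = (1/284)*(1/490) + 4563/9998 = 1/139160 + 4563/9998 = 317498539/695660840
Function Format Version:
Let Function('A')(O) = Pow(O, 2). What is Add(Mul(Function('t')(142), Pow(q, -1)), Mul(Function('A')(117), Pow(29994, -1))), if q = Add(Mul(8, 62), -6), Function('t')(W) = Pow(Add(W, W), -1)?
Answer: Rational(317498539, 695660840) ≈ 0.45640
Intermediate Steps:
Function('t')(W) = Mul(Rational(1, 2), Pow(W, -1)) (Function('t')(W) = Pow(Mul(2, W), -1) = Mul(Rational(1, 2), Pow(W, -1)))
q = 490 (q = Add(496, -6) = 490)
Add(Mul(Function('t')(142), Pow(q, -1)), Mul(Function('A')(117), Pow(29994, -1))) = Add(Mul(Mul(Rational(1, 2), Pow(142, -1)), Pow(490, -1)), Mul(Pow(117, 2), Pow(29994, -1))) = Add(Mul(Mul(Rational(1, 2), Rational(1, 142)), Rational(1, 490)), Mul(13689, Rational(1, 29994))) = Add(Mul(Rational(1, 284), Rational(1, 490)), Rational(4563, 9998)) = Add(Rational(1, 139160), Rational(4563, 9998)) = Rational(317498539, 695660840)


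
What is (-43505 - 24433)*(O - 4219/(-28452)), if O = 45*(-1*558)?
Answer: 8089439947823/4742 ≈ 1.7059e+9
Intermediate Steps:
O = -25110 (O = 45*(-558) = -25110)
(-43505 - 24433)*(O - 4219/(-28452)) = (-43505 - 24433)*(-25110 - 4219/(-28452)) = -67938*(-25110 - 4219*(-1/28452)) = -67938*(-25110 + 4219/28452) = -67938*(-714425501/28452) = 8089439947823/4742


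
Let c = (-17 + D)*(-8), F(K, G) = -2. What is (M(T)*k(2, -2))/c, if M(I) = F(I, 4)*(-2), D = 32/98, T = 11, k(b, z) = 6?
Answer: 147/817 ≈ 0.17993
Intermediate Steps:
D = 16/49 (D = 32*(1/98) = 16/49 ≈ 0.32653)
M(I) = 4 (M(I) = -2*(-2) = 4)
c = 6536/49 (c = (-17 + 16/49)*(-8) = -817/49*(-8) = 6536/49 ≈ 133.39)
(M(T)*k(2, -2))/c = (4*6)/(6536/49) = 24*(49/6536) = 147/817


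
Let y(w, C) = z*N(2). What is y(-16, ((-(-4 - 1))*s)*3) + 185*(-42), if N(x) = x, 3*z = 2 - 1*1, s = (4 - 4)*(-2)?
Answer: -23308/3 ≈ -7769.3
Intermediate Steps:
s = 0 (s = 0*(-2) = 0)
z = 1/3 (z = (2 - 1*1)/3 = (2 - 1)/3 = (1/3)*1 = 1/3 ≈ 0.33333)
y(w, C) = 2/3 (y(w, C) = (1/3)*2 = 2/3)
y(-16, ((-(-4 - 1))*s)*3) + 185*(-42) = 2/3 + 185*(-42) = 2/3 - 7770 = -23308/3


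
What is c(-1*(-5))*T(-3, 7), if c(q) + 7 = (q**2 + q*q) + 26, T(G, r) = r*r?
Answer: 3381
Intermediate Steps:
T(G, r) = r**2
c(q) = 19 + 2*q**2 (c(q) = -7 + ((q**2 + q*q) + 26) = -7 + ((q**2 + q**2) + 26) = -7 + (2*q**2 + 26) = -7 + (26 + 2*q**2) = 19 + 2*q**2)
c(-1*(-5))*T(-3, 7) = (19 + 2*(-1*(-5))**2)*7**2 = (19 + 2*5**2)*49 = (19 + 2*25)*49 = (19 + 50)*49 = 69*49 = 3381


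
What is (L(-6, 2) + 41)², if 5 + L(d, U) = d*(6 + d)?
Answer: 1296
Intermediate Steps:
L(d, U) = -5 + d*(6 + d)
(L(-6, 2) + 41)² = ((-5 + (-6)² + 6*(-6)) + 41)² = ((-5 + 36 - 36) + 41)² = (-5 + 41)² = 36² = 1296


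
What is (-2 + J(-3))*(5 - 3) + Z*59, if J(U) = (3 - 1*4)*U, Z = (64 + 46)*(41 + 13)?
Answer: 350462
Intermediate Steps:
Z = 5940 (Z = 110*54 = 5940)
J(U) = -U (J(U) = (3 - 4)*U = -U)
(-2 + J(-3))*(5 - 3) + Z*59 = (-2 - 1*(-3))*(5 - 3) + 5940*59 = (-2 + 3)*2 + 350460 = 1*2 + 350460 = 2 + 350460 = 350462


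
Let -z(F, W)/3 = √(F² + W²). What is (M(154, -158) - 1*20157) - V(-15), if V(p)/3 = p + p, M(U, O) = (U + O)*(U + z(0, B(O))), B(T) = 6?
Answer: -20611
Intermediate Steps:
z(F, W) = -3*√(F² + W²)
M(U, O) = (-18 + U)*(O + U) (M(U, O) = (U + O)*(U - 3*√(0² + 6²)) = (O + U)*(U - 3*√(0 + 36)) = (O + U)*(U - 3*√36) = (O + U)*(U - 3*6) = (O + U)*(U - 18) = (O + U)*(-18 + U) = (-18 + U)*(O + U))
V(p) = 6*p (V(p) = 3*(p + p) = 3*(2*p) = 6*p)
(M(154, -158) - 1*20157) - V(-15) = ((154² - 18*(-158) - 18*154 - 158*154) - 1*20157) - 6*(-15) = ((23716 + 2844 - 2772 - 24332) - 20157) - 1*(-90) = (-544 - 20157) + 90 = -20701 + 90 = -20611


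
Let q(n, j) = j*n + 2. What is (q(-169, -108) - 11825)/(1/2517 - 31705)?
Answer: -16181793/79801484 ≈ -0.20278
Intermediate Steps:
q(n, j) = 2 + j*n
(q(-169, -108) - 11825)/(1/2517 - 31705) = ((2 - 108*(-169)) - 11825)/(1/2517 - 31705) = ((2 + 18252) - 11825)/(1/2517 - 31705) = (18254 - 11825)/(-79801484/2517) = 6429*(-2517/79801484) = -16181793/79801484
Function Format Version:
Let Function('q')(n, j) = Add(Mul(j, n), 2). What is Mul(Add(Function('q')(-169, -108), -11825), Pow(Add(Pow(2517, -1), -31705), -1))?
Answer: Rational(-16181793, 79801484) ≈ -0.20278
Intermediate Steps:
Function('q')(n, j) = Add(2, Mul(j, n))
Mul(Add(Function('q')(-169, -108), -11825), Pow(Add(Pow(2517, -1), -31705), -1)) = Mul(Add(Add(2, Mul(-108, -169)), -11825), Pow(Add(Pow(2517, -1), -31705), -1)) = Mul(Add(Add(2, 18252), -11825), Pow(Add(Rational(1, 2517), -31705), -1)) = Mul(Add(18254, -11825), Pow(Rational(-79801484, 2517), -1)) = Mul(6429, Rational(-2517, 79801484)) = Rational(-16181793, 79801484)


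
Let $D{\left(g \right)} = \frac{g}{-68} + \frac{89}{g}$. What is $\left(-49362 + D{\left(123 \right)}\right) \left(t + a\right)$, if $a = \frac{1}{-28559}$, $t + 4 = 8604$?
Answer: $- \frac{33801541859393385}{79622492} \approx -4.2452 \cdot 10^{8}$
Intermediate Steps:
$t = 8600$ ($t = -4 + 8604 = 8600$)
$D{\left(g \right)} = \frac{89}{g} - \frac{g}{68}$ ($D{\left(g \right)} = g \left(- \frac{1}{68}\right) + \frac{89}{g} = - \frac{g}{68} + \frac{89}{g} = \frac{89}{g} - \frac{g}{68}$)
$a = - \frac{1}{28559} \approx -3.5015 \cdot 10^{-5}$
$\left(-49362 + D{\left(123 \right)}\right) \left(t + a\right) = \left(-49362 + \left(\frac{89}{123} - \frac{123}{68}\right)\right) \left(8600 - \frac{1}{28559}\right) = \left(-49362 + \left(89 \cdot \frac{1}{123} - \frac{123}{68}\right)\right) \frac{245607399}{28559} = \left(-49362 + \left(\frac{89}{123} - \frac{123}{68}\right)\right) \frac{245607399}{28559} = \left(-49362 - \frac{9077}{8364}\right) \frac{245607399}{28559} = \left(- \frac{412872845}{8364}\right) \frac{245607399}{28559} = - \frac{33801541859393385}{79622492}$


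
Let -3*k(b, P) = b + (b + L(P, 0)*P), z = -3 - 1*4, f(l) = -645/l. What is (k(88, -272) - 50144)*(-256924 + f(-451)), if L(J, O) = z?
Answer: 17671882512448/1353 ≈ 1.3061e+10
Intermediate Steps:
z = -7 (z = -3 - 4 = -7)
L(J, O) = -7
k(b, P) = -2*b/3 + 7*P/3 (k(b, P) = -(b + (b - 7*P))/3 = -(-7*P + 2*b)/3 = -2*b/3 + 7*P/3)
(k(88, -272) - 50144)*(-256924 + f(-451)) = ((-⅔*88 + (7/3)*(-272)) - 50144)*(-256924 - 645/(-451)) = ((-176/3 - 1904/3) - 50144)*(-256924 - 645*(-1/451)) = (-2080/3 - 50144)*(-256924 + 645/451) = -152512/3*(-115872079/451) = 17671882512448/1353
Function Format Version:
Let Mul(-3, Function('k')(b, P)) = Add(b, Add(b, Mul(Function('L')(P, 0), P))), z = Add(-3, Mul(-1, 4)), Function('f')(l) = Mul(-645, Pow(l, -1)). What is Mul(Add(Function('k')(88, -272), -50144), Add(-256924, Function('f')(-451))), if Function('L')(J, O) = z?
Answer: Rational(17671882512448, 1353) ≈ 1.3061e+10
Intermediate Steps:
z = -7 (z = Add(-3, -4) = -7)
Function('L')(J, O) = -7
Function('k')(b, P) = Add(Mul(Rational(-2, 3), b), Mul(Rational(7, 3), P)) (Function('k')(b, P) = Mul(Rational(-1, 3), Add(b, Add(b, Mul(-7, P)))) = Mul(Rational(-1, 3), Add(Mul(-7, P), Mul(2, b))) = Add(Mul(Rational(-2, 3), b), Mul(Rational(7, 3), P)))
Mul(Add(Function('k')(88, -272), -50144), Add(-256924, Function('f')(-451))) = Mul(Add(Add(Mul(Rational(-2, 3), 88), Mul(Rational(7, 3), -272)), -50144), Add(-256924, Mul(-645, Pow(-451, -1)))) = Mul(Add(Add(Rational(-176, 3), Rational(-1904, 3)), -50144), Add(-256924, Mul(-645, Rational(-1, 451)))) = Mul(Add(Rational(-2080, 3), -50144), Add(-256924, Rational(645, 451))) = Mul(Rational(-152512, 3), Rational(-115872079, 451)) = Rational(17671882512448, 1353)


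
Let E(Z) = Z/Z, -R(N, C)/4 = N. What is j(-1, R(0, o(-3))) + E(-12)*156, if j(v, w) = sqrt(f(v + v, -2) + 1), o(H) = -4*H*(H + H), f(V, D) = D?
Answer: 156 + I ≈ 156.0 + 1.0*I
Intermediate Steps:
o(H) = -8*H**2 (o(H) = -4*H*2*H = -8*H**2)
R(N, C) = -4*N
E(Z) = 1
j(v, w) = I (j(v, w) = sqrt(-2 + 1) = sqrt(-1) = I)
j(-1, R(0, o(-3))) + E(-12)*156 = I + 1*156 = I + 156 = 156 + I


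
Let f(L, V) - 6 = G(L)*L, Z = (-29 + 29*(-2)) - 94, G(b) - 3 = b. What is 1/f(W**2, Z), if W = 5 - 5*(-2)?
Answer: 1/51306 ≈ 1.9491e-5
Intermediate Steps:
G(b) = 3 + b
W = 15 (W = 5 + 10 = 15)
Z = -181 (Z = (-29 - 58) - 94 = -87 - 94 = -181)
f(L, V) = 6 + L*(3 + L) (f(L, V) = 6 + (3 + L)*L = 6 + L*(3 + L))
1/f(W**2, Z) = 1/(6 + 15**2*(3 + 15**2)) = 1/(6 + 225*(3 + 225)) = 1/(6 + 225*228) = 1/(6 + 51300) = 1/51306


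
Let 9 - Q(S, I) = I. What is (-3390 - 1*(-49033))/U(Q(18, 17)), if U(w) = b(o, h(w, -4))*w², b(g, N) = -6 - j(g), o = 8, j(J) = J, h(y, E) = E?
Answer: -45643/896 ≈ -50.941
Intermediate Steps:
Q(S, I) = 9 - I
b(g, N) = -6 - g
U(w) = -14*w² (U(w) = (-6 - 1*8)*w² = (-6 - 8)*w² = -14*w²)
(-3390 - 1*(-49033))/U(Q(18, 17)) = (-3390 - 1*(-49033))/((-14*(9 - 1*17)²)) = (-3390 + 49033)/((-14*(9 - 17)²)) = 45643/((-14*(-8)²)) = 45643/((-14*64)) = 45643/(-896) = 45643*(-1/896) = -45643/896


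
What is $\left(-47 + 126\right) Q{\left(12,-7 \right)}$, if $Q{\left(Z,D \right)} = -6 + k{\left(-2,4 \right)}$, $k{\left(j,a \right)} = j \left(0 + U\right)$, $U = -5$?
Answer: $316$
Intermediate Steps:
$k{\left(j,a \right)} = - 5 j$ ($k{\left(j,a \right)} = j \left(0 - 5\right) = j \left(-5\right) = - 5 j$)
$Q{\left(Z,D \right)} = 4$ ($Q{\left(Z,D \right)} = -6 - -10 = -6 + 10 = 4$)
$\left(-47 + 126\right) Q{\left(12,-7 \right)} = \left(-47 + 126\right) 4 = 79 \cdot 4 = 316$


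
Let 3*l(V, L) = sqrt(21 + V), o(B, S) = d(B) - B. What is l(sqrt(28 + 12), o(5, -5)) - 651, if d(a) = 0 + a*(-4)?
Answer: -651 + sqrt(21 + 2*sqrt(10))/3 ≈ -649.26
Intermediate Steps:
d(a) = -4*a (d(a) = 0 - 4*a = -4*a)
o(B, S) = -5*B (o(B, S) = -4*B - B = -5*B)
l(V, L) = sqrt(21 + V)/3
l(sqrt(28 + 12), o(5, -5)) - 651 = sqrt(21 + sqrt(28 + 12))/3 - 651 = sqrt(21 + sqrt(40))/3 - 651 = sqrt(21 + 2*sqrt(10))/3 - 651 = -651 + sqrt(21 + 2*sqrt(10))/3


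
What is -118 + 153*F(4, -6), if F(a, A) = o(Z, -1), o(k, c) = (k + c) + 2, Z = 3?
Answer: 494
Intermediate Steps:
o(k, c) = 2 + c + k (o(k, c) = (c + k) + 2 = 2 + c + k)
F(a, A) = 4 (F(a, A) = 2 - 1 + 3 = 4)
-118 + 153*F(4, -6) = -118 + 153*4 = -118 + 612 = 494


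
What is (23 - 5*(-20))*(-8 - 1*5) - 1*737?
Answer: -2336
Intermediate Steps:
(23 - 5*(-20))*(-8 - 1*5) - 1*737 = (23 + 100)*(-8 - 5) - 737 = 123*(-13) - 737 = -1599 - 737 = -2336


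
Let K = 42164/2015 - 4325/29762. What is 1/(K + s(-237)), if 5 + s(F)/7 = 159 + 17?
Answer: 59970430/73030774803 ≈ 0.00082117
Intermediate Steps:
s(F) = 1197 (s(F) = -35 + 7*(159 + 17) = -35 + 7*176 = -35 + 1232 = 1197)
K = 1246170093/59970430 (K = 42164*(1/2015) - 4325*1/29762 = 42164/2015 - 4325/29762 = 1246170093/59970430 ≈ 20.780)
1/(K + s(-237)) = 1/(1246170093/59970430 + 1197) = 1/(73030774803/59970430) = 59970430/73030774803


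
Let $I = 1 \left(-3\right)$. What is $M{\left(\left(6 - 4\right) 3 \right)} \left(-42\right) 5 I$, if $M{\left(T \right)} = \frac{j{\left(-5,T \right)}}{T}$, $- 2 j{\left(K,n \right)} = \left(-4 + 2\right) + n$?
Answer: $-210$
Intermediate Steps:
$I = -3$
$j{\left(K,n \right)} = 1 - \frac{n}{2}$ ($j{\left(K,n \right)} = - \frac{\left(-4 + 2\right) + n}{2} = - \frac{-2 + n}{2} = 1 - \frac{n}{2}$)
$M{\left(T \right)} = \frac{1 - \frac{T}{2}}{T}$
$M{\left(\left(6 - 4\right) 3 \right)} \left(-42\right) 5 I = \frac{2 - \left(6 - 4\right) 3}{2 \left(6 - 4\right) 3} \left(-42\right) 5 \left(-3\right) = \frac{2 - 2 \cdot 3}{2 \cdot 2 \cdot 3} \left(-42\right) \left(-15\right) = \frac{2 - 6}{2 \cdot 6} \left(-42\right) \left(-15\right) = \frac{1}{2} \cdot \frac{1}{6} \left(2 - 6\right) \left(-42\right) \left(-15\right) = \frac{1}{2} \cdot \frac{1}{6} \left(-4\right) \left(-42\right) \left(-15\right) = \left(- \frac{1}{3}\right) \left(-42\right) \left(-15\right) = 14 \left(-15\right) = -210$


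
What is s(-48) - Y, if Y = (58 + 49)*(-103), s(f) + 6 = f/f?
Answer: 11016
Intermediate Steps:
s(f) = -5 (s(f) = -6 + f/f = -6 + 1 = -5)
Y = -11021 (Y = 107*(-103) = -11021)
s(-48) - Y = -5 - 1*(-11021) = -5 + 11021 = 11016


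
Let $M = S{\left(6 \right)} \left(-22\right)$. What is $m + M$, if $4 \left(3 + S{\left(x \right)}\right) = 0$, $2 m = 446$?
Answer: $289$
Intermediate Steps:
$m = 223$ ($m = \frac{1}{2} \cdot 446 = 223$)
$S{\left(x \right)} = -3$ ($S{\left(x \right)} = -3 + \frac{1}{4} \cdot 0 = -3 + 0 = -3$)
$M = 66$ ($M = \left(-3\right) \left(-22\right) = 66$)
$m + M = 223 + 66 = 289$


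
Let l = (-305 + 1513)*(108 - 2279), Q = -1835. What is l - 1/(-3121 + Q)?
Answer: -12997447007/4956 ≈ -2.6226e+6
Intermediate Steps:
l = -2622568 (l = 1208*(-2171) = -2622568)
l - 1/(-3121 + Q) = -2622568 - 1/(-3121 - 1835) = -2622568 - 1/(-4956) = -2622568 - 1*(-1/4956) = -2622568 + 1/4956 = -12997447007/4956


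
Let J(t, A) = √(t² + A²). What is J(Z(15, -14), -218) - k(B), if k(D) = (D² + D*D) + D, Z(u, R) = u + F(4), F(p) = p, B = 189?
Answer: -71631 + √47885 ≈ -71412.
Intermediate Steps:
Z(u, R) = 4 + u (Z(u, R) = u + 4 = 4 + u)
J(t, A) = √(A² + t²)
k(D) = D + 2*D² (k(D) = (D² + D²) + D = 2*D² + D = D + 2*D²)
J(Z(15, -14), -218) - k(B) = √((-218)² + (4 + 15)²) - 189*(1 + 2*189) = √(47524 + 19²) - 189*(1 + 378) = √(47524 + 361) - 189*379 = √47885 - 1*71631 = √47885 - 71631 = -71631 + √47885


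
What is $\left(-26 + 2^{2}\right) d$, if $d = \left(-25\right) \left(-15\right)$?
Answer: $-8250$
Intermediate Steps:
$d = 375$
$\left(-26 + 2^{2}\right) d = \left(-26 + 2^{2}\right) 375 = \left(-26 + 4\right) 375 = \left(-22\right) 375 = -8250$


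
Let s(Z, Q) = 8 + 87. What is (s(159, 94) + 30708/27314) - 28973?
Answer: -394371492/13657 ≈ -28877.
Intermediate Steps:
s(Z, Q) = 95
(s(159, 94) + 30708/27314) - 28973 = (95 + 30708/27314) - 28973 = (95 + 30708*(1/27314)) - 28973 = (95 + 15354/13657) - 28973 = 1312769/13657 - 28973 = -394371492/13657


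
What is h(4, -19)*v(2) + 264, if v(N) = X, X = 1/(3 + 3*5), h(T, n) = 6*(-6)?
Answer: 262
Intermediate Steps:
h(T, n) = -36
X = 1/18 (X = 1/(3 + 15) = 1/18 ≈ 0.055556)
v(N) = 1/18
h(4, -19)*v(2) + 264 = -36*1/18 + 264 = -2 + 264 = 262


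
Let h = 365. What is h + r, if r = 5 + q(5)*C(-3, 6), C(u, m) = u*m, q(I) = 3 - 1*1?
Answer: 334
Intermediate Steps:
q(I) = 2 (q(I) = 3 - 1 = 2)
C(u, m) = m*u
r = -31 (r = 5 + 2*(6*(-3)) = 5 + 2*(-18) = 5 - 36 = -31)
h + r = 365 - 31 = 334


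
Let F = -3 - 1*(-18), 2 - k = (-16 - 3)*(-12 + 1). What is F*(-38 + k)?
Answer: -3675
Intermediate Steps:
k = -207 (k = 2 - (-16 - 3)*(-12 + 1) = 2 - (-19)*(-11) = 2 - 1*209 = 2 - 209 = -207)
F = 15 (F = -3 + 18 = 15)
F*(-38 + k) = 15*(-38 - 207) = 15*(-245) = -3675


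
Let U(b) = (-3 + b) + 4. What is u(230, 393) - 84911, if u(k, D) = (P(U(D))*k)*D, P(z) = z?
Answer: 35528749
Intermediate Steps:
U(b) = 1 + b
u(k, D) = D*k*(1 + D) (u(k, D) = ((1 + D)*k)*D = (k*(1 + D))*D = D*k*(1 + D))
u(230, 393) - 84911 = 393*230*(1 + 393) - 84911 = 393*230*394 - 84911 = 35613660 - 84911 = 35528749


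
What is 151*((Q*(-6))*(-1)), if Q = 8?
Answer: 7248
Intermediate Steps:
151*((Q*(-6))*(-1)) = 151*((8*(-6))*(-1)) = 151*(-48*(-1)) = 151*48 = 7248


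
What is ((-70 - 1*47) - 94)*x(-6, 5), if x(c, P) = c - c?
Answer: 0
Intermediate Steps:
x(c, P) = 0
((-70 - 1*47) - 94)*x(-6, 5) = ((-70 - 1*47) - 94)*0 = ((-70 - 47) - 94)*0 = (-117 - 94)*0 = -211*0 = 0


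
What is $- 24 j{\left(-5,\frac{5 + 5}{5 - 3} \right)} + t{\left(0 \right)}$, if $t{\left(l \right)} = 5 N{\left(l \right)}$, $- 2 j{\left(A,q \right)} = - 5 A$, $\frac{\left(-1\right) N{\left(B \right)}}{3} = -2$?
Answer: $330$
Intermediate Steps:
$N{\left(B \right)} = 6$ ($N{\left(B \right)} = \left(-3\right) \left(-2\right) = 6$)
$j{\left(A,q \right)} = \frac{5 A}{2}$ ($j{\left(A,q \right)} = - \frac{\left(-5\right) A}{2} = \frac{5 A}{2}$)
$t{\left(l \right)} = 30$ ($t{\left(l \right)} = 5 \cdot 6 = 30$)
$- 24 j{\left(-5,\frac{5 + 5}{5 - 3} \right)} + t{\left(0 \right)} = - 24 \cdot \frac{5}{2} \left(-5\right) + 30 = \left(-24\right) \left(- \frac{25}{2}\right) + 30 = 300 + 30 = 330$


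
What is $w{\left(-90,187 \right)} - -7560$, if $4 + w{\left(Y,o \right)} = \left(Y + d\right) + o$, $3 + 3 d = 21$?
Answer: $7659$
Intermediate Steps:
$d = 6$ ($d = -1 + \frac{1}{3} \cdot 21 = -1 + 7 = 6$)
$w{\left(Y,o \right)} = 2 + Y + o$ ($w{\left(Y,o \right)} = -4 + \left(\left(Y + 6\right) + o\right) = -4 + \left(\left(6 + Y\right) + o\right) = -4 + \left(6 + Y + o\right) = 2 + Y + o$)
$w{\left(-90,187 \right)} - -7560 = \left(2 - 90 + 187\right) - -7560 = 99 + 7560 = 7659$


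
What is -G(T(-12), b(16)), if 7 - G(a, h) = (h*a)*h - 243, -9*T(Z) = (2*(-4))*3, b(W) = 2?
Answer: -718/3 ≈ -239.33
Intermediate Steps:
T(Z) = 8/3 (T(Z) = -2*(-4)*3/9 = -(-8)*3/9 = -1/9*(-24) = 8/3)
G(a, h) = 250 - a*h**2 (G(a, h) = 7 - ((h*a)*h - 243) = 7 - ((a*h)*h - 243) = 7 - (a*h**2 - 243) = 7 - (-243 + a*h**2) = 7 + (243 - a*h**2) = 250 - a*h**2)
-G(T(-12), b(16)) = -(250 - 1*8/3*2**2) = -(250 - 1*8/3*4) = -(250 - 32/3) = -1*718/3 = -718/3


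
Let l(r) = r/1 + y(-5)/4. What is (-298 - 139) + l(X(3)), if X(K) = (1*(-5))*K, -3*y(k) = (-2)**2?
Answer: -1357/3 ≈ -452.33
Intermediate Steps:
y(k) = -4/3 (y(k) = -1/3*(-2)**2 = -1/3*4 = -4/3)
X(K) = -5*K
l(r) = -1/3 + r (l(r) = r/1 - 4/3/4 = r*1 - 4/3*1/4 = r - 1/3 = -1/3 + r)
(-298 - 139) + l(X(3)) = (-298 - 139) + (-1/3 - 5*3) = -437 + (-1/3 - 15) = -437 - 46/3 = -1357/3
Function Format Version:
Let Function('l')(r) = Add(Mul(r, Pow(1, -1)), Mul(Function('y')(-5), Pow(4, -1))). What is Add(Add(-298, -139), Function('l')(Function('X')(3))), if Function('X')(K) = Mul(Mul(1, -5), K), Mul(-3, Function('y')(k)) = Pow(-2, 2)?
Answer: Rational(-1357, 3) ≈ -452.33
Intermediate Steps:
Function('y')(k) = Rational(-4, 3) (Function('y')(k) = Mul(Rational(-1, 3), Pow(-2, 2)) = Mul(Rational(-1, 3), 4) = Rational(-4, 3))
Function('X')(K) = Mul(-5, K)
Function('l')(r) = Add(Rational(-1, 3), r) (Function('l')(r) = Add(Mul(r, Pow(1, -1)), Mul(Rational(-4, 3), Pow(4, -1))) = Add(Mul(r, 1), Mul(Rational(-4, 3), Rational(1, 4))) = Add(r, Rational(-1, 3)) = Add(Rational(-1, 3), r))
Add(Add(-298, -139), Function('l')(Function('X')(3))) = Add(Add(-298, -139), Add(Rational(-1, 3), Mul(-5, 3))) = Add(-437, Add(Rational(-1, 3), -15)) = Add(-437, Rational(-46, 3)) = Rational(-1357, 3)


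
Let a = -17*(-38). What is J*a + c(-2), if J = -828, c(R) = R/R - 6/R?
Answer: -534884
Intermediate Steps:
c(R) = 1 - 6/R
a = 646
J*a + c(-2) = -828*646 + (-6 - 2)/(-2) = -534888 - 1/2*(-8) = -534888 + 4 = -534884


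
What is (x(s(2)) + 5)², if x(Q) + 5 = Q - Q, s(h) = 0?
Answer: 0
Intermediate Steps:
x(Q) = -5 (x(Q) = -5 + (Q - Q) = -5 + 0 = -5)
(x(s(2)) + 5)² = (-5 + 5)² = 0² = 0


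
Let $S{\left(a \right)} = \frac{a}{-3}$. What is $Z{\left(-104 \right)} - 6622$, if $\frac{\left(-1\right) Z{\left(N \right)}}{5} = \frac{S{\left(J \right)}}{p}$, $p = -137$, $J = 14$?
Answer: $- \frac{2721712}{411} \approx -6622.2$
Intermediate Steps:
$S{\left(a \right)} = - \frac{a}{3}$ ($S{\left(a \right)} = a \left(- \frac{1}{3}\right) = - \frac{a}{3}$)
$Z{\left(N \right)} = - \frac{70}{411}$ ($Z{\left(N \right)} = - 5 \frac{\left(- \frac{1}{3}\right) 14}{-137} = - 5 \left(\left(- \frac{14}{3}\right) \left(- \frac{1}{137}\right)\right) = \left(-5\right) \frac{14}{411} = - \frac{70}{411}$)
$Z{\left(-104 \right)} - 6622 = - \frac{70}{411} - 6622 = - \frac{2721712}{411}$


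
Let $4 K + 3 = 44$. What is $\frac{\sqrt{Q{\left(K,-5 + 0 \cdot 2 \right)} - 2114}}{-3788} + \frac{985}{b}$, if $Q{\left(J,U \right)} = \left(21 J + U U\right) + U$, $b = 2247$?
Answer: $\frac{985}{2247} - \frac{3 i \sqrt{835}}{7576} \approx 0.43836 - 0.011443 i$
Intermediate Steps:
$K = \frac{41}{4}$ ($K = - \frac{3}{4} + \frac{1}{4} \cdot 44 = - \frac{3}{4} + 11 = \frac{41}{4} \approx 10.25$)
$Q{\left(J,U \right)} = U + U^{2} + 21 J$ ($Q{\left(J,U \right)} = \left(21 J + U^{2}\right) + U = \left(U^{2} + 21 J\right) + U = U + U^{2} + 21 J$)
$\frac{\sqrt{Q{\left(K,-5 + 0 \cdot 2 \right)} - 2114}}{-3788} + \frac{985}{b} = \frac{\sqrt{\left(\left(-5 + 0 \cdot 2\right) + \left(-5 + 0 \cdot 2\right)^{2} + 21 \cdot \frac{41}{4}\right) - 2114}}{-3788} + \frac{985}{2247} = \sqrt{\left(\left(-5 + 0\right) + \left(-5 + 0\right)^{2} + \frac{861}{4}\right) - 2114} \left(- \frac{1}{3788}\right) + 985 \cdot \frac{1}{2247} = \sqrt{\left(-5 + \left(-5\right)^{2} + \frac{861}{4}\right) - 2114} \left(- \frac{1}{3788}\right) + \frac{985}{2247} = \sqrt{\left(-5 + 25 + \frac{861}{4}\right) - 2114} \left(- \frac{1}{3788}\right) + \frac{985}{2247} = \sqrt{\frac{941}{4} - 2114} \left(- \frac{1}{3788}\right) + \frac{985}{2247} = \sqrt{- \frac{7515}{4}} \left(- \frac{1}{3788}\right) + \frac{985}{2247} = \frac{3 i \sqrt{835}}{2} \left(- \frac{1}{3788}\right) + \frac{985}{2247} = - \frac{3 i \sqrt{835}}{7576} + \frac{985}{2247} = \frac{985}{2247} - \frac{3 i \sqrt{835}}{7576}$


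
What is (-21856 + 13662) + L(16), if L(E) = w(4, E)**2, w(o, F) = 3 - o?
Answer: -8193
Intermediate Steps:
L(E) = 1 (L(E) = (3 - 1*4)**2 = (3 - 4)**2 = (-1)**2 = 1)
(-21856 + 13662) + L(16) = (-21856 + 13662) + 1 = -8194 + 1 = -8193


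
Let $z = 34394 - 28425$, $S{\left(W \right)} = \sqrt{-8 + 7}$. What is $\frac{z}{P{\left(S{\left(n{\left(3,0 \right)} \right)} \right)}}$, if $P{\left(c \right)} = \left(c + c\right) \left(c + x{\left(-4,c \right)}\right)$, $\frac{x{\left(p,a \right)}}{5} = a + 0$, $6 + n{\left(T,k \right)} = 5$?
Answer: $- \frac{5969}{12} \approx -497.42$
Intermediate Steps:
$n{\left(T,k \right)} = -1$ ($n{\left(T,k \right)} = -6 + 5 = -1$)
$x{\left(p,a \right)} = 5 a$ ($x{\left(p,a \right)} = 5 \left(a + 0\right) = 5 a$)
$S{\left(W \right)} = i$ ($S{\left(W \right)} = \sqrt{-1} = i$)
$P{\left(c \right)} = 12 c^{2}$ ($P{\left(c \right)} = \left(c + c\right) \left(c + 5 c\right) = 2 c 6 c = 12 c^{2}$)
$z = 5969$ ($z = 34394 - 28425 = 5969$)
$\frac{z}{P{\left(S{\left(n{\left(3,0 \right)} \right)} \right)}} = \frac{5969}{12 i^{2}} = \frac{5969}{12 \left(-1\right)} = \frac{5969}{-12} = 5969 \left(- \frac{1}{12}\right) = - \frac{5969}{12}$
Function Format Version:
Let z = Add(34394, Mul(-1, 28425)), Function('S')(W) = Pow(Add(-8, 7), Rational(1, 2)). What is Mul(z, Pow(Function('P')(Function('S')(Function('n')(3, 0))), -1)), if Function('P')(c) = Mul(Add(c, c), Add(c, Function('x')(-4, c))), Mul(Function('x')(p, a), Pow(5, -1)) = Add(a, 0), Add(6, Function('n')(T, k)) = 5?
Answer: Rational(-5969, 12) ≈ -497.42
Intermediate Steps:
Function('n')(T, k) = -1 (Function('n')(T, k) = Add(-6, 5) = -1)
Function('x')(p, a) = Mul(5, a) (Function('x')(p, a) = Mul(5, Add(a, 0)) = Mul(5, a))
Function('S')(W) = I (Function('S')(W) = Pow(-1, Rational(1, 2)) = I)
Function('P')(c) = Mul(12, Pow(c, 2)) (Function('P')(c) = Mul(Add(c, c), Add(c, Mul(5, c))) = Mul(Mul(2, c), Mul(6, c)) = Mul(12, Pow(c, 2)))
z = 5969 (z = Add(34394, -28425) = 5969)
Mul(z, Pow(Function('P')(Function('S')(Function('n')(3, 0))), -1)) = Mul(5969, Pow(Mul(12, Pow(I, 2)), -1)) = Mul(5969, Pow(Mul(12, -1), -1)) = Mul(5969, Pow(-12, -1)) = Mul(5969, Rational(-1, 12)) = Rational(-5969, 12)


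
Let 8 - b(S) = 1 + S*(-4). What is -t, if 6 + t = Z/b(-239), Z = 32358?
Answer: 38052/949 ≈ 40.097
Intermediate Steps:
b(S) = 7 + 4*S (b(S) = 8 - (1 + S*(-4)) = 8 - (1 - 4*S) = 8 + (-1 + 4*S) = 7 + 4*S)
t = -38052/949 (t = -6 + 32358/(7 + 4*(-239)) = -6 + 32358/(7 - 956) = -6 + 32358/(-949) = -6 + 32358*(-1/949) = -6 - 32358/949 = -38052/949 ≈ -40.097)
-t = -1*(-38052/949) = 38052/949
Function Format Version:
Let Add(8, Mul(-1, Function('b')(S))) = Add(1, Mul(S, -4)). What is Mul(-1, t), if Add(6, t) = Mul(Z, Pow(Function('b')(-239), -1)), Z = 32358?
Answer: Rational(38052, 949) ≈ 40.097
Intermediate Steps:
Function('b')(S) = Add(7, Mul(4, S)) (Function('b')(S) = Add(8, Mul(-1, Add(1, Mul(S, -4)))) = Add(8, Mul(-1, Add(1, Mul(-4, S)))) = Add(8, Add(-1, Mul(4, S))) = Add(7, Mul(4, S)))
t = Rational(-38052, 949) (t = Add(-6, Mul(32358, Pow(Add(7, Mul(4, -239)), -1))) = Add(-6, Mul(32358, Pow(Add(7, -956), -1))) = Add(-6, Mul(32358, Pow(-949, -1))) = Add(-6, Mul(32358, Rational(-1, 949))) = Add(-6, Rational(-32358, 949)) = Rational(-38052, 949) ≈ -40.097)
Mul(-1, t) = Mul(-1, Rational(-38052, 949)) = Rational(38052, 949)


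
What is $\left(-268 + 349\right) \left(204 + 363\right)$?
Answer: $45927$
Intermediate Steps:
$\left(-268 + 349\right) \left(204 + 363\right) = 81 \cdot 567 = 45927$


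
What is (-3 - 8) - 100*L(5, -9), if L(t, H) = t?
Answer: -511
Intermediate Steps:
(-3 - 8) - 100*L(5, -9) = (-3 - 8) - 100*5 = -11 - 500 = -511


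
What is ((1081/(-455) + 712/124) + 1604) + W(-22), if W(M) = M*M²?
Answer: -127518141/14105 ≈ -9040.6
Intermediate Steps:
W(M) = M³
((1081/(-455) + 712/124) + 1604) + W(-22) = ((1081/(-455) + 712/124) + 1604) + (-22)³ = ((1081*(-1/455) + 712*(1/124)) + 1604) - 10648 = ((-1081/455 + 178/31) + 1604) - 10648 = (47479/14105 + 1604) - 10648 = 22671899/14105 - 10648 = -127518141/14105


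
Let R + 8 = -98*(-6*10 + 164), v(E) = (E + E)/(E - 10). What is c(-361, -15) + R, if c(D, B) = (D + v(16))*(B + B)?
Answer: 470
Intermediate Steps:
v(E) = 2*E/(-10 + E) (v(E) = (2*E)/(-10 + E) = 2*E/(-10 + E))
c(D, B) = 2*B*(16/3 + D) (c(D, B) = (D + 2*16/(-10 + 16))*(B + B) = (D + 2*16/6)*(2*B) = (D + 2*16*(1/6))*(2*B) = (D + 16/3)*(2*B) = (16/3 + D)*(2*B) = 2*B*(16/3 + D))
R = -10200 (R = -8 - 98*(-6*10 + 164) = -8 - 98*(-60 + 164) = -8 - 98*104 = -8 - 10192 = -10200)
c(-361, -15) + R = (2/3)*(-15)*(16 + 3*(-361)) - 10200 = (2/3)*(-15)*(16 - 1083) - 10200 = (2/3)*(-15)*(-1067) - 10200 = 10670 - 10200 = 470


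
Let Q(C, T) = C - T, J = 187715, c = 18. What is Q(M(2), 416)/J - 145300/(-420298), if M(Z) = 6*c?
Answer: 1233888078/3586192685 ≈ 0.34407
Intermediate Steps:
M(Z) = 108 (M(Z) = 6*18 = 108)
Q(M(2), 416)/J - 145300/(-420298) = (108 - 1*416)/187715 - 145300/(-420298) = (108 - 416)*(1/187715) - 145300*(-1/420298) = -308*1/187715 + 72650/210149 = -28/17065 + 72650/210149 = 1233888078/3586192685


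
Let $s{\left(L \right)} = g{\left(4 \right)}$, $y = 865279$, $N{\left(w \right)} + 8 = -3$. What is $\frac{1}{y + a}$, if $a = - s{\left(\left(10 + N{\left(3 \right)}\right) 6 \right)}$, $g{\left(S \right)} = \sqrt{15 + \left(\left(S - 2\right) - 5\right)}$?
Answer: $\frac{865279}{748707747829} + \frac{2 \sqrt{3}}{748707747829} \approx 1.1557 \cdot 10^{-6}$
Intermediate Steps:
$N{\left(w \right)} = -11$ ($N{\left(w \right)} = -8 - 3 = -11$)
$g{\left(S \right)} = \sqrt{8 + S}$ ($g{\left(S \right)} = \sqrt{15 + \left(\left(-2 + S\right) - 5\right)} = \sqrt{15 + \left(-7 + S\right)} = \sqrt{8 + S}$)
$s{\left(L \right)} = 2 \sqrt{3}$ ($s{\left(L \right)} = \sqrt{8 + 4} = \sqrt{12} = 2 \sqrt{3}$)
$a = - 2 \sqrt{3} \approx -3.4641$
$\frac{1}{y + a} = \frac{1}{865279 - 2 \sqrt{3}}$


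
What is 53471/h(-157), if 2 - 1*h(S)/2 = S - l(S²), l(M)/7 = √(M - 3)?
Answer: -8501889/2364746 + 374297*√24646/2364746 ≈ 21.254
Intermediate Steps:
l(M) = 7*√(-3 + M) (l(M) = 7*√(M - 3) = 7*√(-3 + M))
h(S) = 4 - 2*S + 14*√(-3 + S²) (h(S) = 4 - 2*(S - 7*√(-3 + S²)) = 4 + (-2*S + 14*√(-3 + S²)) = 4 - 2*S + 14*√(-3 + S²))
53471/h(-157) = 53471/(4 - 2*(-157) + 14*√(-3 + (-157)²)) = 53471/(4 + 314 + 14*√(-3 + 24649)) = 53471/(4 + 314 + 14*√24646) = 53471/(318 + 14*√24646)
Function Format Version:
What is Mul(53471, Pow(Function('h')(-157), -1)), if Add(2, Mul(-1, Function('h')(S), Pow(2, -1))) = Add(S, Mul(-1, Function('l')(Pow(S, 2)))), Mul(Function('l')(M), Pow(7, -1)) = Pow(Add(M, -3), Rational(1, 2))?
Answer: Add(Rational(-8501889, 2364746), Mul(Rational(374297, 2364746), Pow(24646, Rational(1, 2)))) ≈ 21.254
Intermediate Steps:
Function('l')(M) = Mul(7, Pow(Add(-3, M), Rational(1, 2))) (Function('l')(M) = Mul(7, Pow(Add(M, -3), Rational(1, 2))) = Mul(7, Pow(Add(-3, M), Rational(1, 2))))
Function('h')(S) = Add(4, Mul(-2, S), Mul(14, Pow(Add(-3, Pow(S, 2)), Rational(1, 2)))) (Function('h')(S) = Add(4, Mul(-2, Add(S, Mul(-1, Mul(7, Pow(Add(-3, Pow(S, 2)), Rational(1, 2))))))) = Add(4, Mul(-2, Add(S, Mul(-7, Pow(Add(-3, Pow(S, 2)), Rational(1, 2)))))) = Add(4, Add(Mul(-2, S), Mul(14, Pow(Add(-3, Pow(S, 2)), Rational(1, 2))))) = Add(4, Mul(-2, S), Mul(14, Pow(Add(-3, Pow(S, 2)), Rational(1, 2)))))
Mul(53471, Pow(Function('h')(-157), -1)) = Mul(53471, Pow(Add(4, Mul(-2, -157), Mul(14, Pow(Add(-3, Pow(-157, 2)), Rational(1, 2)))), -1)) = Mul(53471, Pow(Add(4, 314, Mul(14, Pow(Add(-3, 24649), Rational(1, 2)))), -1)) = Mul(53471, Pow(Add(4, 314, Mul(14, Pow(24646, Rational(1, 2)))), -1)) = Mul(53471, Pow(Add(318, Mul(14, Pow(24646, Rational(1, 2)))), -1))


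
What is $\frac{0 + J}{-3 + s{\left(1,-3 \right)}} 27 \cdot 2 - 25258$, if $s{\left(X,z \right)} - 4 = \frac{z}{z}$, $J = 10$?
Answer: $-24988$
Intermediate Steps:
$s{\left(X,z \right)} = 5$ ($s{\left(X,z \right)} = 4 + \frac{z}{z} = 4 + 1 = 5$)
$\frac{0 + J}{-3 + s{\left(1,-3 \right)}} 27 \cdot 2 - 25258 = \frac{0 + 10}{-3 + 5} \cdot 27 \cdot 2 - 25258 = \frac{10}{2} \cdot 27 \cdot 2 - 25258 = 10 \cdot \frac{1}{2} \cdot 27 \cdot 2 - 25258 = 5 \cdot 27 \cdot 2 - 25258 = 135 \cdot 2 - 25258 = 270 - 25258 = -24988$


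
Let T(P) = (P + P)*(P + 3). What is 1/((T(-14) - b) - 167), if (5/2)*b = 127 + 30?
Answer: 5/391 ≈ 0.012788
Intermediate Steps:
b = 314/5 (b = 2*(127 + 30)/5 = (2/5)*157 = 314/5 ≈ 62.800)
T(P) = 2*P*(3 + P) (T(P) = (2*P)*(3 + P) = 2*P*(3 + P))
1/((T(-14) - b) - 167) = 1/((2*(-14)*(3 - 14) - 1*314/5) - 167) = 1/((2*(-14)*(-11) - 314/5) - 167) = 1/((308 - 314/5) - 167) = 1/(1226/5 - 167) = 1/(391/5) = 5/391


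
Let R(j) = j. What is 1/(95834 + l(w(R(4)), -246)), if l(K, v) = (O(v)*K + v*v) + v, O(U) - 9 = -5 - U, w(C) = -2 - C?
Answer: 1/154604 ≈ 6.4681e-6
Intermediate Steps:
O(U) = 4 - U (O(U) = 9 + (-5 - U) = 4 - U)
l(K, v) = v + v² + K*(4 - v) (l(K, v) = ((4 - v)*K + v*v) + v = (K*(4 - v) + v²) + v = (v² + K*(4 - v)) + v = v + v² + K*(4 - v))
1/(95834 + l(w(R(4)), -246)) = 1/(95834 + (-246 + (-246)² - (-2 - 1*4)*(-4 - 246))) = 1/(95834 + (-246 + 60516 - 1*(-2 - 4)*(-250))) = 1/(95834 + (-246 + 60516 - 1*(-6)*(-250))) = 1/(95834 + (-246 + 60516 - 1500)) = 1/(95834 + 58770) = 1/154604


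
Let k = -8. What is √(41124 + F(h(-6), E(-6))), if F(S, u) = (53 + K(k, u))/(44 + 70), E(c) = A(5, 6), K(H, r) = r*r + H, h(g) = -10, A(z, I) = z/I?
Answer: √19240297674/684 ≈ 202.79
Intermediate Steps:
K(H, r) = H + r² (K(H, r) = r² + H = H + r²)
E(c) = ⅚ (E(c) = 5/6 = 5*(⅙) = ⅚)
F(S, u) = 15/38 + u²/114 (F(S, u) = (53 + (-8 + u²))/(44 + 70) = (45 + u²)/114 = (45 + u²)*(1/114) = 15/38 + u²/114)
√(41124 + F(h(-6), E(-6))) = √(41124 + (15/38 + (⅚)²/114)) = √(41124 + (15/38 + (1/114)*(25/36))) = √(41124 + (15/38 + 25/4104)) = √(41124 + 1645/4104) = √(168774541/4104) = √19240297674/684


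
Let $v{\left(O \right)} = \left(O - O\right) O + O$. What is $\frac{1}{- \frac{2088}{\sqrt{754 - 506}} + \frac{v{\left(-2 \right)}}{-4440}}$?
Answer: $- \frac{68820}{2685820291169} - \frac{2572624800 \sqrt{62}}{2685820291169} \approx -0.0075422$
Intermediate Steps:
$v{\left(O \right)} = O$ ($v{\left(O \right)} = 0 O + O = 0 + O = O$)
$\frac{1}{- \frac{2088}{\sqrt{754 - 506}} + \frac{v{\left(-2 \right)}}{-4440}} = \frac{1}{- \frac{2088}{\sqrt{754 - 506}} - \frac{2}{-4440}} = \frac{1}{- \frac{2088}{\sqrt{248}} - - \frac{1}{2220}} = \frac{1}{- \frac{2088}{2 \sqrt{62}} + \frac{1}{2220}} = \frac{1}{- 2088 \frac{\sqrt{62}}{124} + \frac{1}{2220}} = \frac{1}{- \frac{522 \sqrt{62}}{31} + \frac{1}{2220}} = \frac{1}{\frac{1}{2220} - \frac{522 \sqrt{62}}{31}}$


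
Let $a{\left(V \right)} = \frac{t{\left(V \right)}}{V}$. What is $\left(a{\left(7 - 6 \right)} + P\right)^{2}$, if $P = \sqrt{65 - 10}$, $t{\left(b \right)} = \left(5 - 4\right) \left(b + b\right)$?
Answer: $\left(2 + \sqrt{55}\right)^{2} \approx 88.665$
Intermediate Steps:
$t{\left(b \right)} = 2 b$ ($t{\left(b \right)} = 1 \cdot 2 b = 2 b$)
$a{\left(V \right)} = 2$ ($a{\left(V \right)} = \frac{2 V}{V} = 2$)
$P = \sqrt{55} \approx 7.4162$
$\left(a{\left(7 - 6 \right)} + P\right)^{2} = \left(2 + \sqrt{55}\right)^{2}$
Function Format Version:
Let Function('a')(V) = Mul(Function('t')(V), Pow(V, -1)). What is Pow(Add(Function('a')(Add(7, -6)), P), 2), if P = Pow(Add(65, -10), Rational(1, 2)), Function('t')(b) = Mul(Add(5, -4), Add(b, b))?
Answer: Pow(Add(2, Pow(55, Rational(1, 2))), 2) ≈ 88.665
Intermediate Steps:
Function('t')(b) = Mul(2, b) (Function('t')(b) = Mul(1, Mul(2, b)) = Mul(2, b))
Function('a')(V) = 2 (Function('a')(V) = Mul(Mul(2, V), Pow(V, -1)) = 2)
P = Pow(55, Rational(1, 2)) ≈ 7.4162
Pow(Add(Function('a')(Add(7, -6)), P), 2) = Pow(Add(2, Pow(55, Rational(1, 2))), 2)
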